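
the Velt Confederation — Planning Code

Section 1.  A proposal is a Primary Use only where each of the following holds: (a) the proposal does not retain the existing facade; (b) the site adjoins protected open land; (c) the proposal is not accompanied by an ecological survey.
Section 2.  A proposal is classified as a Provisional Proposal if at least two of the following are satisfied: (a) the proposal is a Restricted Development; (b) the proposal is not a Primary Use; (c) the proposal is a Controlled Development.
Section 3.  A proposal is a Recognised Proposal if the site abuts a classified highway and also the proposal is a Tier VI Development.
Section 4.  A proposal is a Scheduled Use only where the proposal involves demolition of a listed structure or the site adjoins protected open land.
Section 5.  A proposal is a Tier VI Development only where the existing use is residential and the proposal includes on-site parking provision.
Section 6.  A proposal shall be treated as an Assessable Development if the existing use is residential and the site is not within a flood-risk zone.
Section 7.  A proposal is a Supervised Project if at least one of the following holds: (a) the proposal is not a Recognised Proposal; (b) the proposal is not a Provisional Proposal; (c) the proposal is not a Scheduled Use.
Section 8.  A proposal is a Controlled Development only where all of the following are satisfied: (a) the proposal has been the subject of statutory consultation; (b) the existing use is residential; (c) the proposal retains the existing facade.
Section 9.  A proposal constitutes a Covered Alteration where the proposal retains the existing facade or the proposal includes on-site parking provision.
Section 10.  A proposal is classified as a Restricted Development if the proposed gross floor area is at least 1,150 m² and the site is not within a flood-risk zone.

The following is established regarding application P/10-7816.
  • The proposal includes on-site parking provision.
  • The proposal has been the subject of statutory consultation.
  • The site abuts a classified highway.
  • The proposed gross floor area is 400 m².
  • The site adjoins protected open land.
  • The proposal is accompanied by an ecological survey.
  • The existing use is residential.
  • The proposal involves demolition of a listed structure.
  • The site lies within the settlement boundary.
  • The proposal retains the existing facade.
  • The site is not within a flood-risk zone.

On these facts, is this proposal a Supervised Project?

section 5 — Tier VI Development: [the existing use is residential? yes] AND [the proposal includes on-site parking provision? yes] → satisfied.
section 3 — Recognised Proposal: [the site abuts a classified highway? yes] AND [Tier VI Development (section 5)? yes] → satisfied.
section 10 — Restricted Development: [proposed gross floor area: 400 m² ≥ 1,150 m²? no] AND [the site is not within a flood-risk zone? yes] → not satisfied.
section 1 — Primary Use: [the proposal does not retain the existing facade? no] AND [the site adjoins protected open land? yes] AND [the proposal is not accompanied by an ecological survey? no] → not satisfied.
section 8 — Controlled Development: [the proposal has been the subject of statutory consultation? yes] AND [the existing use is residential? yes] AND [the proposal retains the existing facade? yes] → satisfied.
section 2 — Provisional Proposal: Restricted Development (section 10)? no; not a Primary Use (section 1)? yes; Controlled Development (section 8)? yes — 2 of 3 hold (need ≥2) → satisfied.
section 4 — Scheduled Use: [the proposal involves demolition of a listed structure? yes] OR [the site adjoins protected open land? yes] → satisfied.
section 7 — Supervised Project: [not a Recognised Proposal (section 3)? no] OR [not a Provisional Proposal (section 2)? no] OR [not a Scheduled Use (section 4)? no] → not satisfied.

No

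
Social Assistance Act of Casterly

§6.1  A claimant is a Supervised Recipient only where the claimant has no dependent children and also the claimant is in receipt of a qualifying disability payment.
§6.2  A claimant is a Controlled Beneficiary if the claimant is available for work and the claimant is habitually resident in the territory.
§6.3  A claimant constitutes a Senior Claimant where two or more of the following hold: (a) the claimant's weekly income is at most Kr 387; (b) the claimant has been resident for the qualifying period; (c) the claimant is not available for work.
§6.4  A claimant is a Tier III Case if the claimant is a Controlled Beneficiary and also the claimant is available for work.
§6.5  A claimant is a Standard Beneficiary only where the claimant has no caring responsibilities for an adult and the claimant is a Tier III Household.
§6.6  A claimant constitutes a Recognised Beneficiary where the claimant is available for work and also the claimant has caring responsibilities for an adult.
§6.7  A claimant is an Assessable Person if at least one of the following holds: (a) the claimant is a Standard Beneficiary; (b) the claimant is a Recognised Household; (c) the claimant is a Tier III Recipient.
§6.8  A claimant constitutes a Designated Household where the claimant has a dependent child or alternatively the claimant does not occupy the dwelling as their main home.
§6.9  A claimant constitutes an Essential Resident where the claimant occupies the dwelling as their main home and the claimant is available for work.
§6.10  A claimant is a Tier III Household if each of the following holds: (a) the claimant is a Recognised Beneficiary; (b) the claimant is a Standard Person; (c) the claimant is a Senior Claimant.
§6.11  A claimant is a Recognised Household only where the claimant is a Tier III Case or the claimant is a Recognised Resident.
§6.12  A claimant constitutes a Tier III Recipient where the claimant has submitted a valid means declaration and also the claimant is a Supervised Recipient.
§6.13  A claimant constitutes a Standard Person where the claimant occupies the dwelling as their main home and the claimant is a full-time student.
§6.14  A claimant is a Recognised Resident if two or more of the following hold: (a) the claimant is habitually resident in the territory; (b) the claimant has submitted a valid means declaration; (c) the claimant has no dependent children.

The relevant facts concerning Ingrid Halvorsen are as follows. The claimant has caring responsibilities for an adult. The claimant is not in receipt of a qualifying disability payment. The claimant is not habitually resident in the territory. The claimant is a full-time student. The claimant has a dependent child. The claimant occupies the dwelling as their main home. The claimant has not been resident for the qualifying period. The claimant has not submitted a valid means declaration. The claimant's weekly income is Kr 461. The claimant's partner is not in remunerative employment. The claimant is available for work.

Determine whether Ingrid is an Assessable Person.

§6.6 — Recognised Beneficiary: [the claimant is available for work? yes] AND [the claimant has caring responsibilities for an adult? yes] → satisfied.
§6.13 — Standard Person: [the claimant occupies the dwelling as their main home? yes] AND [the claimant is a full-time student? yes] → satisfied.
§6.3 — Senior Claimant: claimant's weekly income: Kr 461 ≤ Kr 387? no; the claimant has been resident for the qualifying period? no; the claimant is not available for work? no — 0 of 3 hold (need ≥2) → not satisfied.
§6.10 — Tier III Household: [Recognised Beneficiary (§6.6)? yes] AND [Standard Person (§6.13)? yes] AND [Senior Claimant (§6.3)? no] → not satisfied.
§6.5 — Standard Beneficiary: [the claimant has no caring responsibilities for an adult? no] AND [Tier III Household (§6.10)? no] → not satisfied.
§6.2 — Controlled Beneficiary: [the claimant is available for work? yes] AND [the claimant is habitually resident in the territory? no] → not satisfied.
§6.4 — Tier III Case: [Controlled Beneficiary (§6.2)? no] AND [the claimant is available for work? yes] → not satisfied.
§6.14 — Recognised Resident: the claimant is habitually resident in the territory? no; the claimant has submitted a valid means declaration? no; the claimant has no dependent children? no — 0 of 3 hold (need ≥2) → not satisfied.
§6.11 — Recognised Household: [Tier III Case (§6.4)? no] OR [Recognised Resident (§6.14)? no] → not satisfied.
§6.1 — Supervised Recipient: [the claimant has no dependent children? no] AND [the claimant is in receipt of a qualifying disability payment? no] → not satisfied.
§6.12 — Tier III Recipient: [the claimant has submitted a valid means declaration? no] AND [Supervised Recipient (§6.1)? no] → not satisfied.
§6.7 — Assessable Person: [Standard Beneficiary (§6.5)? no] OR [Recognised Household (§6.11)? no] OR [Tier III Recipient (§6.12)? no] → not satisfied.

No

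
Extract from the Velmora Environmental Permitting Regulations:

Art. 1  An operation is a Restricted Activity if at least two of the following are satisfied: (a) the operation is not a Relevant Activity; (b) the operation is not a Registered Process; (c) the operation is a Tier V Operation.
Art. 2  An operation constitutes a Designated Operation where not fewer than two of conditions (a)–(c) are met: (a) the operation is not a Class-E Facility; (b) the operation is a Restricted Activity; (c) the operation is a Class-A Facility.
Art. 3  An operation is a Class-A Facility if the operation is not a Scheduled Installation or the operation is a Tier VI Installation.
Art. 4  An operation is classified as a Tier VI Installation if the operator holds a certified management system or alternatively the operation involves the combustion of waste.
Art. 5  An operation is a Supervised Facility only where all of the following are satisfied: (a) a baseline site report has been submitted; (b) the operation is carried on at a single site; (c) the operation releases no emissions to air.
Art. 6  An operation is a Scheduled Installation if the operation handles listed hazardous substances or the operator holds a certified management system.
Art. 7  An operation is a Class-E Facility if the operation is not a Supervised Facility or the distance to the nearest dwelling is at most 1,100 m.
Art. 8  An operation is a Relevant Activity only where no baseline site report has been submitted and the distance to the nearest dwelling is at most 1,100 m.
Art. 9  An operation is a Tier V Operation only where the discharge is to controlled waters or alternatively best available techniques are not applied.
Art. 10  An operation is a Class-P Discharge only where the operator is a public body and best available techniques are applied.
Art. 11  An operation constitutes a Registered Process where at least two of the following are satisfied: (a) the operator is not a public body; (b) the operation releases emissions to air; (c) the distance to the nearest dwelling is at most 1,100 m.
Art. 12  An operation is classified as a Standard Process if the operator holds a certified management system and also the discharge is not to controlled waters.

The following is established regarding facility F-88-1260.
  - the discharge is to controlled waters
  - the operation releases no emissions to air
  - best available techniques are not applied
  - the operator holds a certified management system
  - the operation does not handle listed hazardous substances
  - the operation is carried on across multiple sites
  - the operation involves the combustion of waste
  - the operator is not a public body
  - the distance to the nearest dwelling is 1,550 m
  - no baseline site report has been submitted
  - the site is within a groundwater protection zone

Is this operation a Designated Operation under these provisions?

article 5 — Supervised Facility: [a baseline site report has been submitted? no] AND [the operation is carried on at a single site? no] AND [the operation releases no emissions to air? yes] → not satisfied.
article 7 — Class-E Facility: [not a Supervised Facility (article 5)? yes] OR [distance to the nearest dwelling: 1,550 m ≤ 1,100 m? no] → satisfied.
article 8 — Relevant Activity: [no baseline site report has been submitted? yes] AND [distance to the nearest dwelling: 1,550 m ≤ 1,100 m? no] → not satisfied.
article 11 — Registered Process: the operator is not a public body? yes; the operation releases emissions to air? no; distance to the nearest dwelling: 1,550 m ≤ 1,100 m? no — 1 of 3 hold (need ≥2) → not satisfied.
article 9 — Tier V Operation: [the discharge is to controlled waters? yes] OR [best available techniques are not applied? yes] → satisfied.
article 1 — Restricted Activity: not a Relevant Activity (article 8)? yes; not a Registered Process (article 11)? yes; Tier V Operation (article 9)? yes — 3 of 3 hold (need ≥2) → satisfied.
article 6 — Scheduled Installation: [the operation handles listed hazardous substances? no] OR [the operator holds a certified management system? yes] → satisfied.
article 4 — Tier VI Installation: [the operator holds a certified management system? yes] OR [the operation involves the combustion of waste? yes] → satisfied.
article 3 — Class-A Facility: [not a Scheduled Installation (article 6)? no] OR [Tier VI Installation (article 4)? yes] → satisfied.
article 2 — Designated Operation: not a Class-E Facility (article 7)? no; Restricted Activity (article 1)? yes; Class-A Facility (article 3)? yes — 2 of 3 hold (need ≥2) → satisfied.

Yes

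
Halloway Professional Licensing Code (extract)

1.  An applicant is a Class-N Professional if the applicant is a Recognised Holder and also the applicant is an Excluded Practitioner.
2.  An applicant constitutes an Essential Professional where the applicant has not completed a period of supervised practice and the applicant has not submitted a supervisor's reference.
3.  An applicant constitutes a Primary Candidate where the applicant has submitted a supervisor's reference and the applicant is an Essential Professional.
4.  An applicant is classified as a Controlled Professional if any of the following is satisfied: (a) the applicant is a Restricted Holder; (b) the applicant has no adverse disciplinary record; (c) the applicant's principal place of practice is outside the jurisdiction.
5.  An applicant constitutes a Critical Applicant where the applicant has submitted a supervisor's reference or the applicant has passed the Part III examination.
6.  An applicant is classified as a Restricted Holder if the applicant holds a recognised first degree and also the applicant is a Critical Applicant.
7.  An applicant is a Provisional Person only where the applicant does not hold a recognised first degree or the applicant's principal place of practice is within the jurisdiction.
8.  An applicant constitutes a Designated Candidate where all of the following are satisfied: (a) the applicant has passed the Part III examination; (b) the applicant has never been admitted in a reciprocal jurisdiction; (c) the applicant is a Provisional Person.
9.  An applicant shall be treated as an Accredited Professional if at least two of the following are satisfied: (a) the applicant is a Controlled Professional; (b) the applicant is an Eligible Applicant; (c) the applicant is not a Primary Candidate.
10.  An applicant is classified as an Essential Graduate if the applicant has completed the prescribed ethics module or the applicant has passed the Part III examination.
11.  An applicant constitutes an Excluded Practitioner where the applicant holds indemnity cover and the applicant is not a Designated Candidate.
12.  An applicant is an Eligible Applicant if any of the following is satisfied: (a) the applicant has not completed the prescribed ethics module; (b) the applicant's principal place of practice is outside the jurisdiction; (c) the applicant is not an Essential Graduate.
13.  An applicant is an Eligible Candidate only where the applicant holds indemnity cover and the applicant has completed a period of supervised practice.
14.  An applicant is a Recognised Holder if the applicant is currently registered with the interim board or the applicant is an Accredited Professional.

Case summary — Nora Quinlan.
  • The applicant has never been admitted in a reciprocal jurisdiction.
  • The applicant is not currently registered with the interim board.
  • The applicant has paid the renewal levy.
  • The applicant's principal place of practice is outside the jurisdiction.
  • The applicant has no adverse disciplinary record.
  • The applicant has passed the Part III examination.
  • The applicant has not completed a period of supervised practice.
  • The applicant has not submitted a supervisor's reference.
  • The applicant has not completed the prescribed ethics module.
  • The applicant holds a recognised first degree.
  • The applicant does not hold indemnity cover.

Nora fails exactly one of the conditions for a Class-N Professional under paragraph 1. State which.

Excluded Practitioner

paragraph 5 — Critical Applicant: [the applicant has submitted a supervisor's reference? no] OR [the applicant has passed the Part III examination? yes] → satisfied.
paragraph 6 — Restricted Holder: [the applicant holds a recognised first degree? yes] AND [Critical Applicant (paragraph 5)? yes] → satisfied.
paragraph 4 — Controlled Professional: [Restricted Holder (paragraph 6)? yes] OR [the applicant has no adverse disciplinary record? yes] OR [the applicant's principal place of practice is outside the jurisdiction? yes] → satisfied.
paragraph 10 — Essential Graduate: [the applicant has completed the prescribed ethics module? no] OR [the applicant has passed the Part III examination? yes] → satisfied.
paragraph 12 — Eligible Applicant: [the applicant has not completed the prescribed ethics module? yes] OR [the applicant's principal place of practice is outside the jurisdiction? yes] OR [not an Essential Graduate (paragraph 10)? no] → satisfied.
paragraph 2 — Essential Professional: [the applicant has not completed a period of supervised practice? yes] AND [the applicant has not submitted a supervisor's reference? yes] → satisfied.
paragraph 3 — Primary Candidate: [the applicant has submitted a supervisor's reference? no] AND [Essential Professional (paragraph 2)? yes] → not satisfied.
paragraph 9 — Accredited Professional: Controlled Professional (paragraph 4)? yes; Eligible Applicant (paragraph 12)? yes; not a Primary Candidate (paragraph 3)? yes — 3 of 3 hold (need ≥2) → satisfied.
paragraph 14 — Recognised Holder: [the applicant is currently registered with the interim board? no] OR [Accredited Professional (paragraph 9)? yes] → satisfied.
paragraph 7 — Provisional Person: [the applicant does not hold a recognised first degree? no] OR [the applicant's principal place of practice is within the jurisdiction? no] → not satisfied.
paragraph 8 — Designated Candidate: [the applicant has passed the Part III examination? yes] AND [the applicant has never been admitted in a reciprocal jurisdiction? yes] AND [Provisional Person (paragraph 7)? no] → not satisfied.
paragraph 11 — Excluded Practitioner: [the applicant holds indemnity cover? no] AND [not a Designated Candidate (paragraph 8)? yes] → not satisfied.
paragraph 1 — Class-N Professional: [Recognised Holder (paragraph 14)? yes] AND [Excluded Practitioner (paragraph 11)? no] → not satisfied.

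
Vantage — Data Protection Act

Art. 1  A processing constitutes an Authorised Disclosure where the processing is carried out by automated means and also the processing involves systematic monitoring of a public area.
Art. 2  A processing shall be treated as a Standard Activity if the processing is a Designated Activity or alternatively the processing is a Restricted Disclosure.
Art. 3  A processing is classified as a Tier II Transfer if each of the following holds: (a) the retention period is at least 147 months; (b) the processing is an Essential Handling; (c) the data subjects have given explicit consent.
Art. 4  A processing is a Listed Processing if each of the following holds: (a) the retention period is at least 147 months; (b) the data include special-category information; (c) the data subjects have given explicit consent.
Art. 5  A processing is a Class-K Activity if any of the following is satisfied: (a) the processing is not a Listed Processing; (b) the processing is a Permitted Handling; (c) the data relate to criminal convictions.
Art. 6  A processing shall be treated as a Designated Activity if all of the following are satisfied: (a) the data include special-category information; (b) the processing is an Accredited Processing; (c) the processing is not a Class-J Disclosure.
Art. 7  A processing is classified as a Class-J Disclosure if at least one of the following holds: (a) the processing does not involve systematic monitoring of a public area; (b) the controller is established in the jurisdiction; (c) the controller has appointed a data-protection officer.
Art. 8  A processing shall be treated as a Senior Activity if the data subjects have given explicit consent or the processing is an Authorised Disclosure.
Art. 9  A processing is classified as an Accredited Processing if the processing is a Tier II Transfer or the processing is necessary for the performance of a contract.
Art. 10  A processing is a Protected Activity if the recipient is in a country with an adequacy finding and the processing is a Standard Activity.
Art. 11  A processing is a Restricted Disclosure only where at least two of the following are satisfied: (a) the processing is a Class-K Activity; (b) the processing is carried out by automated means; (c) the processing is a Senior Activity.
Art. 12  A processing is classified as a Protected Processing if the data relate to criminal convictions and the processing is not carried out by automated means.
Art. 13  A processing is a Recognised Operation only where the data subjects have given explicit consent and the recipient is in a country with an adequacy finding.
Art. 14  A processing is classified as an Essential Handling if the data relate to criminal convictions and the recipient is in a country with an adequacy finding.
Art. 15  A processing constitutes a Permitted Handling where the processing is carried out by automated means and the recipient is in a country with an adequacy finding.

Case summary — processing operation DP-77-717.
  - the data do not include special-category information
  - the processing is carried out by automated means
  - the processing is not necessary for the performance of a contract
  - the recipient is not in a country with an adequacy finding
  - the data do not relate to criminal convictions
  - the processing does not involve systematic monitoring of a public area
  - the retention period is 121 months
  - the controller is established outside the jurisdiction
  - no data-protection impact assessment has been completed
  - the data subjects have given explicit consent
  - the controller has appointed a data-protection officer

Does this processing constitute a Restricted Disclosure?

article 4 — Listed Processing: [retention period: 121 months ≥ 147 months? no] AND [the data include special-category information? no] AND [the data subjects have given explicit consent? yes] → not satisfied.
article 15 — Permitted Handling: [the processing is carried out by automated means? yes] AND [the recipient is in a country with an adequacy finding? no] → not satisfied.
article 5 — Class-K Activity: [not a Listed Processing (article 4)? yes] OR [Permitted Handling (article 15)? no] OR [the data relate to criminal convictions? no] → satisfied.
article 1 — Authorised Disclosure: [the processing is carried out by automated means? yes] AND [the processing involves systematic monitoring of a public area? no] → not satisfied.
article 8 — Senior Activity: [the data subjects have given explicit consent? yes] OR [Authorised Disclosure (article 1)? no] → satisfied.
article 11 — Restricted Disclosure: Class-K Activity (article 5)? yes; the processing is carried out by automated means? yes; Senior Activity (article 8)? yes — 3 of 3 hold (need ≥2) → satisfied.

Yes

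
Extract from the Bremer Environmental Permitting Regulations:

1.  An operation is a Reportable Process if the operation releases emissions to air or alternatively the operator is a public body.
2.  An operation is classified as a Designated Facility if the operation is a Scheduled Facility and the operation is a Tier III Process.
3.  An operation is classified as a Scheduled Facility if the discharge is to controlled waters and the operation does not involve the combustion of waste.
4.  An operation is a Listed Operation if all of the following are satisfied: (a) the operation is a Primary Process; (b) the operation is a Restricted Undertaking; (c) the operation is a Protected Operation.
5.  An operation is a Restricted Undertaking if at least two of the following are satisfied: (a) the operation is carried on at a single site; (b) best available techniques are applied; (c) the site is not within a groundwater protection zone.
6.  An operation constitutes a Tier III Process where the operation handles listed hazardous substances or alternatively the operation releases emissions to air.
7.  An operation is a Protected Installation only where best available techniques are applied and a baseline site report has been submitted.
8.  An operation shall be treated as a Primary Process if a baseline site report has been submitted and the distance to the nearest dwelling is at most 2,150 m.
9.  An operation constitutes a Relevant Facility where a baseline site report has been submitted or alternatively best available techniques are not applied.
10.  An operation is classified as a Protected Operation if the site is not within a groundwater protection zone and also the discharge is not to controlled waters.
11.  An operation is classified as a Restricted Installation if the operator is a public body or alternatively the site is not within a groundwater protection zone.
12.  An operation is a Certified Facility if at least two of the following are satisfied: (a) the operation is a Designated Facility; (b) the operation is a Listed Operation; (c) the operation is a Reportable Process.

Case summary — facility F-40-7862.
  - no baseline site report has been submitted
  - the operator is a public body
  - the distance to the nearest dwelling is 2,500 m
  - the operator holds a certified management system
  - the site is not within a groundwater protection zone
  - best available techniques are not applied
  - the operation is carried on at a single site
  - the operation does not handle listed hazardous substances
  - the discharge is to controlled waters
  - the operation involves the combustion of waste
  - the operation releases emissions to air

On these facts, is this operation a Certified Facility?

No

Under paragraph 3: the discharge is to controlled waters? yes; and the operation does not involve the combustion of waste? no. So the operation is not a Scheduled Facility.
Under paragraph 6: the operation handles listed hazardous substances? no; or the operation releases emissions to air? yes. So the operation is a Tier III Process.
Under paragraph 2: Scheduled Facility (paragraph 3)? no; and Tier III Process (paragraph 6)? yes. So the operation is not a Designated Facility.
Under paragraph 8: a baseline site report has been submitted? no; and distance to the nearest dwelling: 2,500 m ≤ 2,150 m? no. So the operation is not a Primary Process.
Under paragraph 5: the operation is carried on at a single site? yes; best available techniques are applied? no; the site is not within a groundwater protection zone? yes — 2 of 3 hold (need ≥2) → satisfied.
Under paragraph 10: the site is not within a groundwater protection zone? yes; and the discharge is not to controlled waters? no. So the operation is not a Protected Operation.
Under paragraph 4: Primary Process (paragraph 8)? no; and Restricted Undertaking (paragraph 5)? yes; and Protected Operation (paragraph 10)? no. So the operation is not a Listed Operation.
Under paragraph 1: the operation releases emissions to air? yes; or the operator is a public body? yes. So the operation is a Reportable Process.
Under paragraph 12: Designated Facility (paragraph 2)? no; Listed Operation (paragraph 4)? no; Reportable Process (paragraph 1)? yes — 1 of 3 hold (need ≥2) → not satisfied.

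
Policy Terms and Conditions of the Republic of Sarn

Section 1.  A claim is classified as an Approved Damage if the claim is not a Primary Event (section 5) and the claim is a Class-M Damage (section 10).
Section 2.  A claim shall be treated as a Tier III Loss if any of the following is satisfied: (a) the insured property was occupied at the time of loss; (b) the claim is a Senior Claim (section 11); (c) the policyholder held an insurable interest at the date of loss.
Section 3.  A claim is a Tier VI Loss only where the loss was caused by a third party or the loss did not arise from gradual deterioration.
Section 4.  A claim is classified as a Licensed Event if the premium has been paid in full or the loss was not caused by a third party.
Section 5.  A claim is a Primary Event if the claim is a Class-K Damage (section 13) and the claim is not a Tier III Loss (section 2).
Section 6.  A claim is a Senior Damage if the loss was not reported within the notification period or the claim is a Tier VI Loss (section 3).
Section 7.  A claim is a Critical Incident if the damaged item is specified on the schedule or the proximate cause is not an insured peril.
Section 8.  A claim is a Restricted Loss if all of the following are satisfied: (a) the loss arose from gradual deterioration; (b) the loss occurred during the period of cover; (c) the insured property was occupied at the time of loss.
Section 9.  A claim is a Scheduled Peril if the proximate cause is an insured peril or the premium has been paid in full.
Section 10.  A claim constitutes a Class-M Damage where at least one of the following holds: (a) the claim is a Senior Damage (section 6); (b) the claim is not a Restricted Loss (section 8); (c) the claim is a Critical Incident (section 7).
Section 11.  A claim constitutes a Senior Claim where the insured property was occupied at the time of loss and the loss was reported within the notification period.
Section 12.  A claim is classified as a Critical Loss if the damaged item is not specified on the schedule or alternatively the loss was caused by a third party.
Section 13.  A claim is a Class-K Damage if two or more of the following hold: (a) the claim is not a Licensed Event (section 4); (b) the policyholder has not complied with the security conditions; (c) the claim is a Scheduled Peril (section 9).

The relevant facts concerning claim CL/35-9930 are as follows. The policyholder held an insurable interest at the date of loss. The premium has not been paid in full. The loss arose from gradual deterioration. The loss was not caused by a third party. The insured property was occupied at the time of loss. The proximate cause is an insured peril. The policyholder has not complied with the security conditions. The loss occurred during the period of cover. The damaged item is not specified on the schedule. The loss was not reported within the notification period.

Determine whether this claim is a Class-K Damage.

Yes

section 4 — Licensed Event: [the premium has been paid in full? no] OR [the loss was not caused by a third party? yes] → satisfied.
section 9 — Scheduled Peril: [the proximate cause is an insured peril? yes] OR [the premium has been paid in full? no] → satisfied.
section 13 — Class-K Damage: not a Licensed Event (section 4)? no; the policyholder has not complied with the security conditions? yes; Scheduled Peril (section 9)? yes — 2 of 3 hold (need ≥2) → satisfied.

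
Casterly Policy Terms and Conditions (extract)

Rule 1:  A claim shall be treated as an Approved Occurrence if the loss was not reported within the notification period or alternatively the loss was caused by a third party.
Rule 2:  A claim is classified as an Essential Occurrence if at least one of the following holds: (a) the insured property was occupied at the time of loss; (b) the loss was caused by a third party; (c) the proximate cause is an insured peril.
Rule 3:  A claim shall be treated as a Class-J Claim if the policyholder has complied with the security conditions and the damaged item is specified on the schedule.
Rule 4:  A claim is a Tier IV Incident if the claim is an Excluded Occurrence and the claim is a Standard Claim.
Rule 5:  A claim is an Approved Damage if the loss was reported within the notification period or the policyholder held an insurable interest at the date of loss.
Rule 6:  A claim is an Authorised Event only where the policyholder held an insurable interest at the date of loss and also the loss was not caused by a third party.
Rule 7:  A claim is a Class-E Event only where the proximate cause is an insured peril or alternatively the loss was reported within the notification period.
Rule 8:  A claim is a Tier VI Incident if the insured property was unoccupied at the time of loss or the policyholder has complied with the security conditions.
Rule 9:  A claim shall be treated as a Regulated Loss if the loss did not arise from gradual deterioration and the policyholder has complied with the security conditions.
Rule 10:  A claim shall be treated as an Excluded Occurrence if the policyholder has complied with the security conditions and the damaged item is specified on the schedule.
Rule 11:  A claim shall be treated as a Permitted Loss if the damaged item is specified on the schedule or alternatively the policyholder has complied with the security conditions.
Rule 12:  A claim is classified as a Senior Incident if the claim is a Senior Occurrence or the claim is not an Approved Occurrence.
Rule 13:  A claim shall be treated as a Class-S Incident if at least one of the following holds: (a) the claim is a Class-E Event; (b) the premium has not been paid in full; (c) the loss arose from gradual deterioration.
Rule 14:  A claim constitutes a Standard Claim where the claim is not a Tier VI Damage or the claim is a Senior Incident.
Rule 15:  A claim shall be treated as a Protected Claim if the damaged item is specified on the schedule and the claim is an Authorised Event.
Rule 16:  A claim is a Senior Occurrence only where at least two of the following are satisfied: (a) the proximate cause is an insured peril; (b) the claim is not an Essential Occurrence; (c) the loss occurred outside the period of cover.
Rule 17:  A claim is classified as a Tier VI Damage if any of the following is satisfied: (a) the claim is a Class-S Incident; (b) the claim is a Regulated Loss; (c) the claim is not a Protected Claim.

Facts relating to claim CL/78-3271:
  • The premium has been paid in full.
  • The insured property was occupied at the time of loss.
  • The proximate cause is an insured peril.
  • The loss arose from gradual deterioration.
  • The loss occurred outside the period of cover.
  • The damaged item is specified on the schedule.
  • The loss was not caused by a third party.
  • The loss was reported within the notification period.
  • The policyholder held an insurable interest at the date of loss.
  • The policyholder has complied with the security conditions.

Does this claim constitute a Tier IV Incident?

Under rule 10: the policyholder has complied with the security conditions? yes; and the damaged item is specified on the schedule? yes. So the claim is an Excluded Occurrence.
Under rule 7: the proximate cause is an insured peril? yes; or the loss was reported within the notification period? yes. So the claim is a Class-E Event.
Under rule 13: Class-E Event (rule 7)? yes; or the premium has not been paid in full? no; or the loss arose from gradual deterioration? yes. So the claim is a Class-S Incident.
Under rule 9: the loss did not arise from gradual deterioration? no; and the policyholder has complied with the security conditions? yes. So the claim is not a Regulated Loss.
Under rule 6: the policyholder held an insurable interest at the date of loss? yes; and the loss was not caused by a third party? yes. So the claim is an Authorised Event.
Under rule 15: the damaged item is specified on the schedule? yes; and Authorised Event (rule 6)? yes. So the claim is a Protected Claim.
Under rule 17: Class-S Incident (rule 13)? yes; or Regulated Loss (rule 9)? no; or not a Protected Claim (rule 15)? no. So the claim is a Tier VI Damage.
Under rule 2: the insured property was occupied at the time of loss? yes; or the loss was caused by a third party? no; or the proximate cause is an insured peril? yes. So the claim is an Essential Occurrence.
Under rule 16: the proximate cause is an insured peril? yes; not an Essential Occurrence (rule 2)? no; the loss occurred outside the period of cover? yes — 2 of 3 hold (need ≥2) → satisfied.
Under rule 1: the loss was not reported within the notification period? no; or the loss was caused by a third party? no. So the claim is not an Approved Occurrence.
Under rule 12: Senior Occurrence (rule 16)? yes; or not an Approved Occurrence (rule 1)? yes. So the claim is a Senior Incident.
Under rule 14: not a Tier VI Damage (rule 17)? no; or Senior Incident (rule 12)? yes. So the claim is a Standard Claim.
Under rule 4: Excluded Occurrence (rule 10)? yes; and Standard Claim (rule 14)? yes. So the claim is a Tier IV Incident.

Yes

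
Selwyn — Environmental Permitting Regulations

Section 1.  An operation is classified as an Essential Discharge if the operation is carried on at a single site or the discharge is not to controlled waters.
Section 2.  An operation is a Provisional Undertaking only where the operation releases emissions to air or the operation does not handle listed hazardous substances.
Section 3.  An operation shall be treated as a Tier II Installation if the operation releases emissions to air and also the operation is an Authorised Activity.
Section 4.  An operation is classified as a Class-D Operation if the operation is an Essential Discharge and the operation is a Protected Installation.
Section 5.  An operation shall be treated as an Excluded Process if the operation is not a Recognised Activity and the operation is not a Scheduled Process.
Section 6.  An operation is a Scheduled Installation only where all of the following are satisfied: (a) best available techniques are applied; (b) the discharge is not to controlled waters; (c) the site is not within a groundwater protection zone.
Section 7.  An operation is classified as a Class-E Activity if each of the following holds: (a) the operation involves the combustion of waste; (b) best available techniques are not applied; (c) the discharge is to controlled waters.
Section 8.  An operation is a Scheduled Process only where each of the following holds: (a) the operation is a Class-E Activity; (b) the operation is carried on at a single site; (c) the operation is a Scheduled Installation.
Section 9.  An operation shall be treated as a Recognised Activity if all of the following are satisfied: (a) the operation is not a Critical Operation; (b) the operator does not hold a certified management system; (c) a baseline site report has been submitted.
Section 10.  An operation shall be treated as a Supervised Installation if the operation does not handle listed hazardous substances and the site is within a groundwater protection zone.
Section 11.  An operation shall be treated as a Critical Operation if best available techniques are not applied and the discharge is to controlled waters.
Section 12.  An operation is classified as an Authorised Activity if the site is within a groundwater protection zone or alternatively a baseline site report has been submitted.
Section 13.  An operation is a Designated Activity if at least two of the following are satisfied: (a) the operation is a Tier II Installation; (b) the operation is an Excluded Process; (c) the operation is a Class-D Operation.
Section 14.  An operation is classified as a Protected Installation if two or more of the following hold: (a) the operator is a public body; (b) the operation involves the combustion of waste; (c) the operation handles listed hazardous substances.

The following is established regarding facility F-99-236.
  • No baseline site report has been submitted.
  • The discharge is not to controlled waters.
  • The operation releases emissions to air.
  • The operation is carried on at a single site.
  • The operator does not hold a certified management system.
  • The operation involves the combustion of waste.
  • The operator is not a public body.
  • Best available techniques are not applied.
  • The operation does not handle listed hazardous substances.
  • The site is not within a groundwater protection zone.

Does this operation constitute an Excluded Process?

section 11 — Critical Operation: [best available techniques are not applied? yes] AND [the discharge is to controlled waters? no] → not satisfied.
section 9 — Recognised Activity: [not a Critical Operation (section 11)? yes] AND [the operator does not hold a certified management system? yes] AND [a baseline site report has been submitted? no] → not satisfied.
section 7 — Class-E Activity: [the operation involves the combustion of waste? yes] AND [best available techniques are not applied? yes] AND [the discharge is to controlled waters? no] → not satisfied.
section 6 — Scheduled Installation: [best available techniques are applied? no] AND [the discharge is not to controlled waters? yes] AND [the site is not within a groundwater protection zone? yes] → not satisfied.
section 8 — Scheduled Process: [Class-E Activity (section 7)? no] AND [the operation is carried on at a single site? yes] AND [Scheduled Installation (section 6)? no] → not satisfied.
section 5 — Excluded Process: [not a Recognised Activity (section 9)? yes] AND [not a Scheduled Process (section 8)? yes] → satisfied.

Yes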